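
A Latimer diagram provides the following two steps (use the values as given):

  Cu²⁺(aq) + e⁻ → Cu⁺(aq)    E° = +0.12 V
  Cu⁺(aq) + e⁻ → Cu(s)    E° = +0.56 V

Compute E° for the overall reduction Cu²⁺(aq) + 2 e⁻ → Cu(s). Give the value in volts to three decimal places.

+0.340 V

Since ΔG° = −nFE° is additive over sequential reductions, n₃E°₃ = n₁E°₁ + n₂E°₂.
E°₃ = (1×+0.12 + 1×+0.56) / 2 = (+0.680) / 2 = +0.340 V.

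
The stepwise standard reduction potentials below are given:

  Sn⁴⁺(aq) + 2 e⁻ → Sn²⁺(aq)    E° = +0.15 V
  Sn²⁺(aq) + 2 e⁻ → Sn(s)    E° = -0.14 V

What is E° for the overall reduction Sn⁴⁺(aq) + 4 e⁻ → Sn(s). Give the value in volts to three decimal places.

Adding the free-energy changes (−nFE°) of the two steps gives −n₃FE°₃ = −n₁FE°₁ − n₂FE°₂.
E°₃ = (2×+0.15 + 2×-0.14) / 4 = (+0.020) / 4 = +0.005 V.

+0.005 V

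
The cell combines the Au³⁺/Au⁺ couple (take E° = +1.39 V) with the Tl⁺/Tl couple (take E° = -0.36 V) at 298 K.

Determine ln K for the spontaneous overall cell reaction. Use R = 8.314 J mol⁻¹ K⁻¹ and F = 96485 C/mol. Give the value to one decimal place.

136.3

Cathode: Au³⁺/Au⁺; anode: Tl⁺/Tl. E°cell = (+1.39) − (-0.36) = +1.75 V, with n = 2.
ΔG° = −nFE° = −RT ln K, so ln K = nFE°/(RT) = (2)(96485)(+1.75) / ((8.314)(298)) = 136.302.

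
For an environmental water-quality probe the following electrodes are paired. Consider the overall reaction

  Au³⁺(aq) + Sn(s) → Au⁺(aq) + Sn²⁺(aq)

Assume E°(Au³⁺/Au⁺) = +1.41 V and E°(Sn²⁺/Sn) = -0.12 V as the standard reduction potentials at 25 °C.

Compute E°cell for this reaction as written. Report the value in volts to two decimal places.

The Au³⁺/Au⁺ couple has the higher reduction potential, so it is the cathode; Sn²⁺/Sn is oxidised at the anode.
E°cell = E°(cathode) − E°(anode) = (+1.41) − (-0.12) = +1.53 V.
Since E°cell > 0, the reaction is spontaneous under standard conditions.

+1.53 V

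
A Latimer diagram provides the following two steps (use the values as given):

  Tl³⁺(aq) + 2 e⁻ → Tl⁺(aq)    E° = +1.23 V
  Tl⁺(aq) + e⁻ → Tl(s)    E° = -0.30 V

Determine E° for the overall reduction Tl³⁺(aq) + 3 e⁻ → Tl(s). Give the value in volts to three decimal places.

Standard free energies of sequential steps add: ΔG°₃ = ΔG°₁ + ΔG°₂, so n₃E°₃ = n₁E°₁ + n₂E°₂.
E°₃ = (2×+1.23 + 1×-0.30) / 3 = (+2.160) / 3 = +0.720 V.

+0.720 V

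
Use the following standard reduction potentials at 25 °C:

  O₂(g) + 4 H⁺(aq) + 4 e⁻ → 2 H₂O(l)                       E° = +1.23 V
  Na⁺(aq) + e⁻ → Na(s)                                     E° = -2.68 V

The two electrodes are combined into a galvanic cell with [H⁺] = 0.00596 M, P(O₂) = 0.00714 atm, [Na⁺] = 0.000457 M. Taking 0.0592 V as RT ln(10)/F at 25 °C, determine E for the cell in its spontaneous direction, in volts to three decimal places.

+3.944 V

O₂/H₂O is the cathode (higher E°), Na⁺/Na the anode: E°cell = +1.23 − (-2.68) = +3.91 V, n = 4.
Overall: O₂(g) + 4 H⁺(aq) + 4 Na(s) → 2 H₂O(l) + 4 Na⁺(aq)
Q = [Na⁺]^4 / (P(O₂)·[H⁺]^4); log Q = -2.315.
E = E° − (0.0592/n) log Q = +3.91 − (0.0592/4)(-2.315) = +3.944 V.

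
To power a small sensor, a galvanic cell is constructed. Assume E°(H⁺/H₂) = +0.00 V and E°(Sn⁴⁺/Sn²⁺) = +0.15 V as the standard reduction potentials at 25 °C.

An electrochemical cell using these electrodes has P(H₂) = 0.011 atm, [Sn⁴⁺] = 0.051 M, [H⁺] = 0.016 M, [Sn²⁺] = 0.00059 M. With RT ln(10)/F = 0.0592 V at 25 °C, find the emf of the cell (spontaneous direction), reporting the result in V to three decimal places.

+0.256 V

Sn⁴⁺/Sn²⁺ is the cathode (higher E°), H⁺/H₂ the anode: E°cell = +0.15 − (+0.00) = +0.15 V, n = 2.
Overall: Sn⁴⁺(aq) + H₂(g) → Sn²⁺(aq) + 2 H⁺(aq)
Q = [Sn²⁺]·[H⁺]^2 / ([Sn⁴⁺]·P(H₂)); log Q = -3.570.
E = E° − (0.0592/n) log Q = +0.15 − (0.0592/2)(-3.570) = +0.256 V.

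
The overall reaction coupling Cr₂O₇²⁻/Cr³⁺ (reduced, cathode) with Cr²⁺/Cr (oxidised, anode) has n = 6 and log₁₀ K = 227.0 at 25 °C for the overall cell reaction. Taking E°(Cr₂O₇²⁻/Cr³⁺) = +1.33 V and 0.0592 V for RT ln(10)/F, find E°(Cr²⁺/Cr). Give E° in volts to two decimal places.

E°cell = (0.0592/n)·log K = (0.0592/6)(227.0) = +2.240 V.
Since Cr₂O₇²⁻/Cr³⁺ is the cathode and Cr²⁺/Cr the anode, E°cell = E°(Cr₂O₇²⁻/Cr³⁺) − E°(Cr²⁺/Cr).
So E°(Cr²⁺/Cr) = E°(Cr₂O₇²⁻/Cr³⁺) − E°cell = (+1.33) − (+2.240) = -0.91 V.

-0.91 V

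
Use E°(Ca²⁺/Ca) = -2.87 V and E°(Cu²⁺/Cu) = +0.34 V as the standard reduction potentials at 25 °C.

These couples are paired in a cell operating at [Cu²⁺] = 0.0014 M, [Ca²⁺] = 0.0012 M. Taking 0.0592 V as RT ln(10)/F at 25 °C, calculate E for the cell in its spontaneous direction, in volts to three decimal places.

Cu²⁺/Cu is the cathode (higher E°), Ca²⁺/Ca the anode: E°cell = +0.34 − (-2.87) = +3.21 V, n = 2.
Overall: Cu²⁺(aq) + Ca(s) → Cu(s) + Ca²⁺(aq)
Q = [Ca²⁺] / ([Cu²⁺]); log Q = -0.067.
E = E° − (0.0592/n) log Q = +3.21 − (0.0592/2)(-0.067) = +3.212 V.

+3.212 V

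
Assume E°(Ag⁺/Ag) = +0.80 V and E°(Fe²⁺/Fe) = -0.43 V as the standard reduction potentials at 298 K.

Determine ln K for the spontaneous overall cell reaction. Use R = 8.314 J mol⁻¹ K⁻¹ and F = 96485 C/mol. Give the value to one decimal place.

Cathode: Ag⁺/Ag; anode: Fe²⁺/Fe. E°cell = (+0.80) − (-0.43) = +1.23 V, with n = 2.
ΔG° = −nFE° = −RT ln K, so ln K = nFE°/(RT) = (2)(96485)(+1.23) / ((8.314)(298)) = 95.801.

95.8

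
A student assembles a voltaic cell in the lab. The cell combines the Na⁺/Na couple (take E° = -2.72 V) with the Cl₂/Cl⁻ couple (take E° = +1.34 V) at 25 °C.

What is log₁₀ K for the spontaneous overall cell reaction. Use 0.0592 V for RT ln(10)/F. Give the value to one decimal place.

Cathode: Cl₂/Cl⁻; anode: Na⁺/Na. E°cell = +4.06 V, n = 2.
log K = nE°cell / 0.0592 = (2)(+4.06) / 0.0592 = 137.2.

137.2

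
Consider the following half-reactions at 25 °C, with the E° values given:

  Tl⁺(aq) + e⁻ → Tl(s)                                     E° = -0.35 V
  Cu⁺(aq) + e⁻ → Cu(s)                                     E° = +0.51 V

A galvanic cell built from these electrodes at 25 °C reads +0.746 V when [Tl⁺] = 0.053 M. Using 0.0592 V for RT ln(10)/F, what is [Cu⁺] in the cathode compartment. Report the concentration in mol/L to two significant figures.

0.00063 M

Cu⁺/Cu is the cathode, Tl⁺/Tl the anode: E°cell = +0.86 V, n = 1.
Overall reaction: Cu⁺(aq) + Tl(s) → Cu(s) + Tl⁺(aq); Q = [Tl⁺]^1/[Cu⁺]^1.
From E = E° − (0.0592/n) log Q: log Q = (E° − E)·n/0.0592 = (+0.86 − (+0.746))·1/0.0592 = 1.9257.
So 1·log[Cu⁺] = 1·log(0.053) − log Q = -1.2757 − (1.9257) = -3.2014; [Cu⁺] = 10^(-3.2014) ≈ 0.00063 M.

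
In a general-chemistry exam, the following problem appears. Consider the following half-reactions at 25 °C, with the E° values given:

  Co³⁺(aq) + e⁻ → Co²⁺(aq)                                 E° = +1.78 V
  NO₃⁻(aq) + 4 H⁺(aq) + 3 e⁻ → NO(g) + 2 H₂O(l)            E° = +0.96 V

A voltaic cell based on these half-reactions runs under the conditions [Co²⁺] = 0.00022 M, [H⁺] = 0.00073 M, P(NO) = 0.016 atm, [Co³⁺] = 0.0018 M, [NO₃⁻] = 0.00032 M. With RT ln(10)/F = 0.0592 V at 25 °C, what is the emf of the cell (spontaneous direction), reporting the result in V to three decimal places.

+1.155 V

Co³⁺/Co²⁺ is the cathode (higher E°), NO₃⁻/NO the anode: E°cell = +1.78 − (+0.96) = +0.82 V, n = 3.
Overall: 3 Co³⁺(aq) + NO(g) + 2 H₂O(l) → 3 Co²⁺(aq) + NO₃⁻(aq) + 4 H⁺(aq)
Q = [Co²⁺]^3·[NO₃⁻]·[H⁺]^4 / ([Co³⁺]^3·P(NO)); log Q = -16.984.
E = E° − (0.0592/n) log Q = +0.82 − (0.0592/3)(-16.984) = +1.155 V.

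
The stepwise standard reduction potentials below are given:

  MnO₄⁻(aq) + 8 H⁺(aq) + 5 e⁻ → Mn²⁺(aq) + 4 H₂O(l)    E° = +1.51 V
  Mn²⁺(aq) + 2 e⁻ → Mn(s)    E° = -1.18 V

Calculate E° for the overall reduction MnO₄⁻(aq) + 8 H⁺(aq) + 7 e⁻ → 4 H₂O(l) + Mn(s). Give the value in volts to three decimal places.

+0.741 V

Adding the free-energy changes (−nFE°) of the two steps gives −n₃FE°₃ = −n₁FE°₁ − n₂FE°₂.
E°₃ = (5×+1.51 + 2×-1.18) / 7 = (+5.190) / 7 = +0.741 V.
Simply averaging or adding the two E° values would be wrong; the electron-weighted sum is required.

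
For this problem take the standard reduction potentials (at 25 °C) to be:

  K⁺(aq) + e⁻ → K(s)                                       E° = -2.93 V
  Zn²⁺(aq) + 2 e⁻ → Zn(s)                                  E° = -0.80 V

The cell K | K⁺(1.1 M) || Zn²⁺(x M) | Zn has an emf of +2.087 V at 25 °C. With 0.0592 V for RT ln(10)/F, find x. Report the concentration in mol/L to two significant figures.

0.043 M

Zn²⁺/Zn is the cathode, K⁺/K the anode: E°cell = +2.13 V, n = 2.
Overall reaction: Zn²⁺(aq) + 2 K(s) → Zn(s) + 2 K⁺(aq); Q = [K⁺]^2/[Zn²⁺]^1.
From E = E° − (0.0592/n) log Q: log Q = (E° − E)·n/0.0592 = (+2.13 − (+2.087))·2/0.0592 = 1.4527.
So 1·log[Zn²⁺] = 2·log(1.1) − log Q = 0.0828 − (1.4527) = -1.3699; [Zn²⁺] = 10^(-1.3699) ≈ 0.043 M.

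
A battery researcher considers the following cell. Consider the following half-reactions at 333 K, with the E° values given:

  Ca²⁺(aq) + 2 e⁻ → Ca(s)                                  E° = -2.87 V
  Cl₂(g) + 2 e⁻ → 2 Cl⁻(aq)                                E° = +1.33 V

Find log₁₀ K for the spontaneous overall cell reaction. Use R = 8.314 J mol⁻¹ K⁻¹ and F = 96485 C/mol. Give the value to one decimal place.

Cathode: Cl₂/Cl⁻; anode: Ca²⁺/Ca. E°cell = (+1.33) − (-2.87) = +4.20 V, with n = 2.
ΔG° = −nFE° = −RT ln K, so ln K = nFE°/(RT) = (2)(96485)(+4.20) / ((8.314)(333)) = 292.742.
log₁₀ K = 292.742 / ln 10 = 127.1.

127.1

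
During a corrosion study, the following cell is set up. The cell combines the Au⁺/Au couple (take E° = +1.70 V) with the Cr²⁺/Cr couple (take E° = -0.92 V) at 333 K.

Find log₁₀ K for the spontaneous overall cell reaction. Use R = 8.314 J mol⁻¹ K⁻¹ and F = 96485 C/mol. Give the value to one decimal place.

Cathode: Au⁺/Au; anode: Cr²⁺/Cr. E°cell = (+1.70) − (-0.92) = +2.62 V, with n = 2.
ΔG° = −nFE° = −RT ln K, so ln K = nFE°/(RT) = (2)(96485)(+2.62) / ((8.314)(333)) = 182.615.
log₁₀ K = 182.615 / ln 10 = 79.3.

79.3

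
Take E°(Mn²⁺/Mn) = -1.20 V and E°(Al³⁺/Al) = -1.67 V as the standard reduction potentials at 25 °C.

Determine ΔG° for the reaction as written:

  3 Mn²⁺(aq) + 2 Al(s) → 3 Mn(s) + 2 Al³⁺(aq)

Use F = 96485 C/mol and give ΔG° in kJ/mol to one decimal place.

-272.1 kJ/mol

As written, Mn²⁺/Mn is reduced (cathode) and Al³⁺/Al is oxidised (anode), so E°cell = (-1.20) − (-1.67) = +0.47 V.
Balancing electrons gives n = 6.
ΔG° = −nFE° = −(6)(96485)(+0.47) = -272,088 J = -272.1 kJ/mol.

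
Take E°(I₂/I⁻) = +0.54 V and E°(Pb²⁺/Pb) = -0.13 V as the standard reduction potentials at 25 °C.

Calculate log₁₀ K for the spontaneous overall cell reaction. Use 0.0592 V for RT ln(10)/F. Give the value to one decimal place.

Cathode: I₂/I⁻; anode: Pb²⁺/Pb. E°cell = +0.67 V, n = 2.
log K = nE°cell / 0.0592 = (2)(+0.67) / 0.0592 = 22.6.

22.6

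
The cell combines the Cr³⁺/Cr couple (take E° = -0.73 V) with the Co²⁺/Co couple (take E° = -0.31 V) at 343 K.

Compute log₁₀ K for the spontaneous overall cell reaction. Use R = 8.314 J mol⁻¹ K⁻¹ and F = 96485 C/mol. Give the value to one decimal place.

Cathode: Co²⁺/Co; anode: Cr³⁺/Cr. E°cell = (-0.31) − (-0.73) = +0.42 V, with n = 6.
ΔG° = −nFE° = −RT ln K, so ln K = nFE°/(RT) = (6)(96485)(+0.42) / ((8.314)(343)) = 85.262.
log₁₀ K = 85.262 / ln 10 = 37.0.

37.0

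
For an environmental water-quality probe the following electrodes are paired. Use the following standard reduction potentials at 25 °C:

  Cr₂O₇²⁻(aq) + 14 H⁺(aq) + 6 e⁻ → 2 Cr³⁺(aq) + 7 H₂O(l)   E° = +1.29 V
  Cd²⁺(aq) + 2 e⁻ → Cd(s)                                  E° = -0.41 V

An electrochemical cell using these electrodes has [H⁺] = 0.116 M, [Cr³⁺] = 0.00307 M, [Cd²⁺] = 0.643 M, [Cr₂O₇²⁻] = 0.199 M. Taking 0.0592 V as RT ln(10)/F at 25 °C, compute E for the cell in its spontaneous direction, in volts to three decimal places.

+1.619 V

Cr₂O₇²⁻/Cr³⁺ is the cathode (higher E°), Cd²⁺/Cd the anode: E°cell = +1.29 − (-0.41) = +1.70 V, n = 6.
Overall: Cr₂O₇²⁻(aq) + 14 H⁺(aq) + 3 Cd(s) → 2 Cr³⁺(aq) + 7 H₂O(l) + 3 Cd²⁺(aq)
Q = [Cr³⁺]^2·[Cd²⁺]^3 / ([Cr₂O₇²⁻]·[H⁺]^14); log Q = 8.198.
E = E° − (0.0592/n) log Q = +1.70 − (0.0592/6)(8.198) = +1.619 V.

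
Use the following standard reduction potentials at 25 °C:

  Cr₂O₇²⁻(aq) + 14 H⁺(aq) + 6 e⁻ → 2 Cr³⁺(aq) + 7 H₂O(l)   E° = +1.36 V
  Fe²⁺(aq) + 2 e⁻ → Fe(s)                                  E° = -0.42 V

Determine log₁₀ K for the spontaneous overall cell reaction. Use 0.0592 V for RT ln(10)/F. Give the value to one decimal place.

180.4

Cathode: Cr₂O₇²⁻/Cr³⁺; anode: Fe²⁺/Fe. E°cell = +1.78 V, n = 6.
log K = nE°cell / 0.0592 = (6)(+1.78) / 0.0592 = 180.4.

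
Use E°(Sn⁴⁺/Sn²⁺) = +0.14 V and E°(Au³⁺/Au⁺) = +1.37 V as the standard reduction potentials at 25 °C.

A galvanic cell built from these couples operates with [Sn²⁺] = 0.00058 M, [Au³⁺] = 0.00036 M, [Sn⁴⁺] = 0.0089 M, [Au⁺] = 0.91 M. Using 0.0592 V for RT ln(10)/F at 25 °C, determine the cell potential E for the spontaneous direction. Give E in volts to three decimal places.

+1.094 V

Au³⁺/Au⁺ is the cathode (higher E°), Sn⁴⁺/Sn²⁺ the anode: E°cell = +1.37 − (+0.14) = +1.23 V, n = 2.
Overall: Au³⁺(aq) + Sn²⁺(aq) → Au⁺(aq) + Sn⁴⁺(aq)
Q = [Au⁺]·[Sn⁴⁺] / ([Au³⁺]·[Sn²⁺]); log Q = 4.589.
E = E° − (0.0592/n) log Q = +1.23 − (0.0592/2)(4.589) = +1.094 V.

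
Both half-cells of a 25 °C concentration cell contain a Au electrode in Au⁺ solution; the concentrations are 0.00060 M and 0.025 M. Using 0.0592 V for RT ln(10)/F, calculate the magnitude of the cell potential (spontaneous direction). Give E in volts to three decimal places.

For a concentration cell E°cell = 0. The 0.025 M side is the cathode (reduction is favoured where [Au⁺] is higher).
With n = 1, E = −(0.0592/1) log([Au⁺]ₐₙ/[Au⁺]꜀ₐₜ) = −(0.0592/1) log(0.0006/0.025) = −(0.0592/1)(-1.620) = +0.096 V.

+0.096 V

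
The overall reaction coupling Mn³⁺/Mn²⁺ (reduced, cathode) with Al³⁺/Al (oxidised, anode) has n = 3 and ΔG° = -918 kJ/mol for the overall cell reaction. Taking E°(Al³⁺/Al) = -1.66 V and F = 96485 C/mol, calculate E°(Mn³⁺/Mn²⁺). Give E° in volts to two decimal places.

E°cell = −ΔG°/(nF) = −(-918×10³)/((3)(96485)) = +3.171 V.
Since Mn³⁺/Mn²⁺ is the cathode and Al³⁺/Al the anode, E°cell = E°(Mn³⁺/Mn²⁺) − E°(Al³⁺/Al).
So E°(Mn³⁺/Mn²⁺) = E°cell + E°(Al³⁺/Al) = +3.171 + (-1.66) = +1.51 V.

+1.51 V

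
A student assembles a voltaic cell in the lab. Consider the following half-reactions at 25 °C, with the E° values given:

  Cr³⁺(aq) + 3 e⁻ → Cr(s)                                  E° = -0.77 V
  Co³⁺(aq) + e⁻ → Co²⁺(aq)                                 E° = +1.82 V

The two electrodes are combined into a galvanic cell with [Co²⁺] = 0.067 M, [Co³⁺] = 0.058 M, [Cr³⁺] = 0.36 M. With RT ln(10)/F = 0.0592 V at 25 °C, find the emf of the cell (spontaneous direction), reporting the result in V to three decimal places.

Co³⁺/Co²⁺ is the cathode (higher E°), Cr³⁺/Cr the anode: E°cell = +1.82 − (-0.77) = +2.59 V, n = 3.
Overall: 3 Co³⁺(aq) + Cr(s) → 3 Co²⁺(aq) + Cr³⁺(aq)
Q = [Co²⁺]^3·[Cr³⁺] / ([Co³⁺]^3); log Q = -0.256.
E = E° − (0.0592/n) log Q = +2.59 − (0.0592/3)(-0.256) = +2.595 V.

+2.595 V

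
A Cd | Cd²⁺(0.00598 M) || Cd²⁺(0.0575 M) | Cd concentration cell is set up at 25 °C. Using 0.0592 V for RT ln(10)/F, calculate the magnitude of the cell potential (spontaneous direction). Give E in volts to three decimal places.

+0.029 V

For a concentration cell E°cell = 0. The 0.0575 M side is the cathode (reduction is favoured where [Cd²⁺] is higher).
With n = 2, E = −(0.0592/2) log([Cd²⁺]ₐₙ/[Cd²⁺]꜀ₐₜ) = −(0.0592/2) log(0.00598/0.0575) = −(0.0592/2)(-0.983) = +0.029 V.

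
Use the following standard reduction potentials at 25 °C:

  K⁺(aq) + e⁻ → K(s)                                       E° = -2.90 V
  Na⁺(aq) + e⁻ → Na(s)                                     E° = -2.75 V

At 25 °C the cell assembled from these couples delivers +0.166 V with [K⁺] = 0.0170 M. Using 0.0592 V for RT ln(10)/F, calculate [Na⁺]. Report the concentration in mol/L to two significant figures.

Na⁺/Na is the cathode, K⁺/K the anode: E°cell = +0.15 V, n = 1.
Overall reaction: Na⁺(aq) + K(s) → Na(s) + K⁺(aq); Q = [K⁺]^1/[Na⁺]^1.
From E = E° − (0.0592/n) log Q: log Q = (E° − E)·n/0.0592 = (+0.15 − (+0.166))·1/0.0592 = -0.2703.
So 1·log[Na⁺] = 1·log(0.017) − log Q = -1.7696 − (-0.2703) = -1.4993; [Na⁺] = 10^(-1.4993) ≈ 0.032 M.

0.032 M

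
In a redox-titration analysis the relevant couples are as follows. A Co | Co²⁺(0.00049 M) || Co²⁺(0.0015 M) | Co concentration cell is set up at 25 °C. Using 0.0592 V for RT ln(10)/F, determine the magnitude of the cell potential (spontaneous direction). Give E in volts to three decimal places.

+0.014 V

For a concentration cell E°cell = 0. The 0.0015 M side is the cathode (reduction is favoured where [Co²⁺] is higher).
With n = 2, E = −(0.0592/2) log([Co²⁺]ₐₙ/[Co²⁺]꜀ₐₜ) = −(0.0592/2) log(0.00049/0.0015) = −(0.0592/2)(-0.486) = +0.014 V.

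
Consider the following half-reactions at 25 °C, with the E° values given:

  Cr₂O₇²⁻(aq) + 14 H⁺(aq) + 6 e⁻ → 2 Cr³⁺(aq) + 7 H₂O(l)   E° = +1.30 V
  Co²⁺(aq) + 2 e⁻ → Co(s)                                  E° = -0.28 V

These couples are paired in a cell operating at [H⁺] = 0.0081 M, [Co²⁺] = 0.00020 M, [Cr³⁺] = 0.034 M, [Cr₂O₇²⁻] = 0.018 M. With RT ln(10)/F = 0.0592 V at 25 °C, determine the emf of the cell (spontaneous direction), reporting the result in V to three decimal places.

+1.412 V

Cr₂O₇²⁻/Cr³⁺ is the cathode (higher E°), Co²⁺/Co the anode: E°cell = +1.30 − (-0.28) = +1.58 V, n = 6.
Overall: Cr₂O₇²⁻(aq) + 14 H⁺(aq) + 3 Co(s) → 2 Cr³⁺(aq) + 7 H₂O(l) + 3 Co²⁺(aq)
Q = [Cr³⁺]^2·[Co²⁺]^3 / ([Cr₂O₇²⁻]·[H⁺]^14); log Q = 16.992.
E = E° − (0.0592/n) log Q = +1.58 − (0.0592/6)(16.992) = +1.412 V.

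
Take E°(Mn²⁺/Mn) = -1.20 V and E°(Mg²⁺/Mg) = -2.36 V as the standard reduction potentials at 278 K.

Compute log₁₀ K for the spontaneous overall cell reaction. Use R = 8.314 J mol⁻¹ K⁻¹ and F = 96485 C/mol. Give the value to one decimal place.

42.1

Cathode: Mn²⁺/Mn; anode: Mg²⁺/Mg. E°cell = (-1.20) − (-2.36) = +1.16 V, with n = 2.
ΔG° = −nFE° = −RT ln K, so ln K = nFE°/(RT) = (2)(96485)(+1.16) / ((8.314)(278)) = 96.849.
log₁₀ K = 96.849 / ln 10 = 42.1.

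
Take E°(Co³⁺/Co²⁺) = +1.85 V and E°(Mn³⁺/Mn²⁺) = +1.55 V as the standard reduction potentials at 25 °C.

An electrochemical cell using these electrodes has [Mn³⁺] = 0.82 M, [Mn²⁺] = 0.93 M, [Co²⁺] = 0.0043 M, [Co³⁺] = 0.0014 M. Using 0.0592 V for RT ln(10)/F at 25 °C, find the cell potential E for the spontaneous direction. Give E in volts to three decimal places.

Co³⁺/Co²⁺ is the cathode (higher E°), Mn³⁺/Mn²⁺ the anode: E°cell = +1.85 − (+1.55) = +0.30 V, n = 1.
Overall: Co³⁺(aq) + Mn²⁺(aq) → Co²⁺(aq) + Mn³⁺(aq)
Q = [Co²⁺]·[Mn³⁺] / ([Co³⁺]·[Mn²⁺]); log Q = 0.433.
E = E° − (0.0592/n) log Q = +0.30 − (0.0592/1)(0.433) = +0.274 V.

+0.274 V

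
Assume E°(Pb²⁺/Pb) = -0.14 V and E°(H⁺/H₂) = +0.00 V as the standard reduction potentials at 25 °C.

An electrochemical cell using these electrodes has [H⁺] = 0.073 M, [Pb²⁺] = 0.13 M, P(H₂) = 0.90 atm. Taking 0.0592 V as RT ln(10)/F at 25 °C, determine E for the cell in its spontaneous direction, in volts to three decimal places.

+0.100 V

H⁺/H₂ is the cathode (higher E°), Pb²⁺/Pb the anode: E°cell = +0.00 − (-0.14) = +0.14 V, n = 2.
Overall: 2 H⁺(aq) + Pb(s) → H₂(g) + Pb²⁺(aq)
Q = P(H₂)·[Pb²⁺] / ([H⁺]^2); log Q = 1.342.
E = E° − (0.0592/n) log Q = +0.14 − (0.0592/2)(1.342) = +0.100 V.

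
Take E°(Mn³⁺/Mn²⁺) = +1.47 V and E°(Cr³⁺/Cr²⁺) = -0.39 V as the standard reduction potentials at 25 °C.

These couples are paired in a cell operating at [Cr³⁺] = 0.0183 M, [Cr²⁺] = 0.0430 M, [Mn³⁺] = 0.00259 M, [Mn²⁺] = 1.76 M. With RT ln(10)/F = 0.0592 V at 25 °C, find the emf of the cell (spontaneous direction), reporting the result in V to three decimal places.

+1.714 V

Mn³⁺/Mn²⁺ is the cathode (higher E°), Cr³⁺/Cr²⁺ the anode: E°cell = +1.47 − (-0.39) = +1.86 V, n = 1.
Overall: Mn³⁺(aq) + Cr²⁺(aq) → Mn²⁺(aq) + Cr³⁺(aq)
Q = [Mn²⁺]·[Cr³⁺] / ([Mn³⁺]·[Cr²⁺]); log Q = 2.461.
E = E° − (0.0592/n) log Q = +1.86 − (0.0592/1)(2.461) = +1.714 V.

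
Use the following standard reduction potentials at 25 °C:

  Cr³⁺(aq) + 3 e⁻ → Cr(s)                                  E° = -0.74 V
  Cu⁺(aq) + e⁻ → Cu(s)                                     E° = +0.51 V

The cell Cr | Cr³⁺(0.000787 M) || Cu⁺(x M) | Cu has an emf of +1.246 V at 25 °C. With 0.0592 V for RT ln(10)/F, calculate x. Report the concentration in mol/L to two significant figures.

0.079 M

Cu⁺/Cu is the cathode, Cr³⁺/Cr the anode: E°cell = +1.25 V, n = 3.
Overall reaction: 3 Cu⁺(aq) + Cr(s) → 3 Cu(s) + Cr³⁺(aq); Q = [Cr³⁺]^1/[Cu⁺]^3.
From E = E° − (0.0592/n) log Q: log Q = (E° − E)·n/0.0592 = (+1.25 − (+1.246))·3/0.0592 = 0.2027.
So 3·log[Cu⁺] = 1·log(0.000787) − log Q = -3.1040 − (0.2027) = -3.3067; log[Cu⁺] = -3.3067 / 3 = -1.1022; [Cu⁺] = 10^(-1.1022) ≈ 0.079 M.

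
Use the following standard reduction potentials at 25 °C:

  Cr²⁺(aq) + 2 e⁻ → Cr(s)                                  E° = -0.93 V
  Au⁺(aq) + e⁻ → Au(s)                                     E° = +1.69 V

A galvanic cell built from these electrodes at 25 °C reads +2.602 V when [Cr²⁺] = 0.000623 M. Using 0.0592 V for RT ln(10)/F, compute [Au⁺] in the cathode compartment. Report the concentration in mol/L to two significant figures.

0.012 M

Au⁺/Au is the cathode, Cr²⁺/Cr the anode: E°cell = +2.62 V, n = 2.
Overall reaction: 2 Au⁺(aq) + Cr(s) → 2 Au(s) + Cr²⁺(aq); Q = [Cr²⁺]^1/[Au⁺]^2.
From E = E° − (0.0592/n) log Q: log Q = (E° − E)·n/0.0592 = (+2.62 − (+2.602))·2/0.0592 = 0.6081.
So 2·log[Au⁺] = 1·log(0.000623) − log Q = -3.2055 − (0.6081) = -3.8136; log[Au⁺] = -3.8136 / 2 = -1.9068; [Au⁺] = 10^(-1.9068) ≈ 0.012 M.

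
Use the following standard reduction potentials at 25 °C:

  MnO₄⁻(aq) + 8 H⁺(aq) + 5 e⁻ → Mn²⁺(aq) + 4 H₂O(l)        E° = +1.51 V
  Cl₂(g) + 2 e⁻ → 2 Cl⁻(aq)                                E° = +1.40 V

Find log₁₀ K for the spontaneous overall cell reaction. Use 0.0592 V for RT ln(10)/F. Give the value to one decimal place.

Cathode: MnO₄⁻/Mn²⁺; anode: Cl₂/Cl⁻. E°cell = +0.11 V, n = 10.
log K = nE°cell / 0.0592 = (10)(+0.11) / 0.0592 = 18.6.

18.6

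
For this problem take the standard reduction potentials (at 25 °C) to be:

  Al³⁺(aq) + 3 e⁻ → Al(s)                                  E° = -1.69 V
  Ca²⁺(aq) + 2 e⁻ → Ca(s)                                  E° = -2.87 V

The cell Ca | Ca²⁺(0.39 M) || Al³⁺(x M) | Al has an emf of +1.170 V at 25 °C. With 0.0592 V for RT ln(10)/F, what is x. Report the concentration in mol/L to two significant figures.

Al³⁺/Al is the cathode, Ca²⁺/Ca the anode: E°cell = +1.18 V, n = 6.
Overall reaction: 2 Al³⁺(aq) + 3 Ca(s) → 2 Al(s) + 3 Ca²⁺(aq); Q = [Ca²⁺]^3/[Al³⁺]^2.
From E = E° − (0.0592/n) log Q: log Q = (E° − E)·n/0.0592 = (+1.18 − (+1.170))·6/0.0592 = 1.0135.
So 2·log[Al³⁺] = 3·log(0.39) − log Q = -1.2268 − (1.0135) = -2.2403; log[Al³⁺] = -2.2403 / 2 = -1.1201; [Al³⁺] = 10^(-1.1201) ≈ 0.076 M.

0.076 M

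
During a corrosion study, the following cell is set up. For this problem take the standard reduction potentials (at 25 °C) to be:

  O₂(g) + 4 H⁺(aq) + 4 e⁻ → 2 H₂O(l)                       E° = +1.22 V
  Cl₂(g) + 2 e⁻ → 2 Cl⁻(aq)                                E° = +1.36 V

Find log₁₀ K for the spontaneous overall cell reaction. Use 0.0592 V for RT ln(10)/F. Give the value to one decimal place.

9.5

Cathode: Cl₂/Cl⁻; anode: O₂/H₂O. E°cell = +0.14 V, n = 4.
log K = nE°cell / 0.0592 = (4)(+0.14) / 0.0592 = 9.5.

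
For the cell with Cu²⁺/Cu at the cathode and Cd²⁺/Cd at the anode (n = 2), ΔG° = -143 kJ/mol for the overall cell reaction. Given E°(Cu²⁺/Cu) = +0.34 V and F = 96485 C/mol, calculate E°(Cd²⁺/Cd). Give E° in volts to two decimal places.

-0.40 V

E°cell = −ΔG°/(nF) = −(-143×10³)/((2)(96485)) = +0.741 V.
Since Cu²⁺/Cu is the cathode and Cd²⁺/Cd the anode, E°cell = E°(Cu²⁺/Cu) − E°(Cd²⁺/Cd).
So E°(Cd²⁺/Cd) = E°(Cu²⁺/Cu) − E°cell = (+0.34) − (+0.741) = -0.40 V.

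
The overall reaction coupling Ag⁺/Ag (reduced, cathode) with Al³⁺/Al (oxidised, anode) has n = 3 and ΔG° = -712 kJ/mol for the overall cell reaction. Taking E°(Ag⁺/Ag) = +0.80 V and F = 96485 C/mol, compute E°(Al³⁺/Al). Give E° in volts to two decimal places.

-1.66 V

E°cell = −ΔG°/(nF) = −(-712×10³)/((3)(96485)) = +2.460 V.
Since Ag⁺/Ag is the cathode and Al³⁺/Al the anode, E°cell = E°(Ag⁺/Ag) − E°(Al³⁺/Al).
So E°(Al³⁺/Al) = E°(Ag⁺/Ag) − E°cell = (+0.80) − (+2.460) = -1.66 V.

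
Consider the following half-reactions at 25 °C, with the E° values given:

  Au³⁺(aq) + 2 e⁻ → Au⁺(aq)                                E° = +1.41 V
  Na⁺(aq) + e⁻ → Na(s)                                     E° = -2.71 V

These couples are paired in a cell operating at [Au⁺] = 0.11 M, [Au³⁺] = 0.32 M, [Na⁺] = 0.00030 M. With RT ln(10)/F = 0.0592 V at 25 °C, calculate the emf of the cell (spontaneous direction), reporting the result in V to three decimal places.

Au³⁺/Au⁺ is the cathode (higher E°), Na⁺/Na the anode: E°cell = +1.41 − (-2.71) = +4.12 V, n = 2.
Overall: Au³⁺(aq) + 2 Na(s) → Au⁺(aq) + 2 Na⁺(aq)
Q = [Au⁺]·[Na⁺]^2 / ([Au³⁺]); log Q = -7.510.
E = E° − (0.0592/n) log Q = +4.12 − (0.0592/2)(-7.510) = +4.342 V.

+4.342 V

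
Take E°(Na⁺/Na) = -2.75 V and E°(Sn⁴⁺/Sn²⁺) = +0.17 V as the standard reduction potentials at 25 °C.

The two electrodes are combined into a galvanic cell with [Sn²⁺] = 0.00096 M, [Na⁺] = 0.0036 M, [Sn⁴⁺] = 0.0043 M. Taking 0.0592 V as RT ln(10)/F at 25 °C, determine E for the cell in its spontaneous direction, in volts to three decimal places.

+3.084 V

Sn⁴⁺/Sn²⁺ is the cathode (higher E°), Na⁺/Na the anode: E°cell = +0.17 − (-2.75) = +2.92 V, n = 2.
Overall: Sn⁴⁺(aq) + 2 Na(s) → Sn²⁺(aq) + 2 Na⁺(aq)
Q = [Sn²⁺]·[Na⁺]^2 / ([Sn⁴⁺]); log Q = -5.539.
E = E° − (0.0592/n) log Q = +2.92 − (0.0592/2)(-5.539) = +3.084 V.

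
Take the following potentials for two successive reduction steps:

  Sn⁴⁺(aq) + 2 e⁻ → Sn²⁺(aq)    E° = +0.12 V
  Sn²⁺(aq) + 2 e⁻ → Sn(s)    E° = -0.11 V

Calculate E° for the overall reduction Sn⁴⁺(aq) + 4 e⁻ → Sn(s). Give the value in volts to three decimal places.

+0.005 V

Since ΔG° = −nFE° is additive over sequential reductions, n₃E°₃ = n₁E°₁ + n₂E°₂.
E°₃ = (2×+0.12 + 2×-0.11) / 4 = (+0.020) / 4 = +0.005 V.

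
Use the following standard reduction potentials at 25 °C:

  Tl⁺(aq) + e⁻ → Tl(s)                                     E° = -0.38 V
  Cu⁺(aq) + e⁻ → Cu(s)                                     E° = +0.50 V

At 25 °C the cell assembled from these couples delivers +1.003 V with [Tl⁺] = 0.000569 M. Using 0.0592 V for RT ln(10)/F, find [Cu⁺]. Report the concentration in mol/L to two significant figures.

0.068 M

Cu⁺/Cu is the cathode, Tl⁺/Tl the anode: E°cell = +0.88 V, n = 1.
Overall reaction: Cu⁺(aq) + Tl(s) → Cu(s) + Tl⁺(aq); Q = [Tl⁺]^1/[Cu⁺]^1.
From E = E° − (0.0592/n) log Q: log Q = (E° − E)·n/0.0592 = (+0.88 − (+1.003))·1/0.0592 = -2.0777.
So 1·log[Cu⁺] = 1·log(0.000569) − log Q = -3.2449 − (-2.0777) = -1.1672; [Cu⁺] = 10^(-1.1672) ≈ 0.068 M.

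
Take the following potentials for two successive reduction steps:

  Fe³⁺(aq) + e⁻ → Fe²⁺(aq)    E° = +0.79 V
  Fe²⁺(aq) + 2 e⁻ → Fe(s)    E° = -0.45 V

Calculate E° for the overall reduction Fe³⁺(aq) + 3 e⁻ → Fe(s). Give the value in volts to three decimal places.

-0.037 V

Standard free energies of sequential steps add: ΔG°₃ = ΔG°₁ + ΔG°₂, so n₃E°₃ = n₁E°₁ + n₂E°₂.
E°₃ = (1×+0.79 + 2×-0.45) / 3 = (-0.110) / 3 = -0.037 V.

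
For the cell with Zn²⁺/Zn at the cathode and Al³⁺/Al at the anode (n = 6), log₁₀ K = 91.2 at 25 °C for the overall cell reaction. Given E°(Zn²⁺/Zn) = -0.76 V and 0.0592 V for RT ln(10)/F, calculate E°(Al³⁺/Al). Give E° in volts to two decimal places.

E°cell = (0.0592/n)·log K = (0.0592/6)(91.2) = +0.900 V.
Since Zn²⁺/Zn is the cathode and Al³⁺/Al the anode, E°cell = E°(Zn²⁺/Zn) − E°(Al³⁺/Al).
So E°(Al³⁺/Al) = E°(Zn²⁺/Zn) − E°cell = (-0.76) − (+0.900) = -1.66 V.

-1.66 V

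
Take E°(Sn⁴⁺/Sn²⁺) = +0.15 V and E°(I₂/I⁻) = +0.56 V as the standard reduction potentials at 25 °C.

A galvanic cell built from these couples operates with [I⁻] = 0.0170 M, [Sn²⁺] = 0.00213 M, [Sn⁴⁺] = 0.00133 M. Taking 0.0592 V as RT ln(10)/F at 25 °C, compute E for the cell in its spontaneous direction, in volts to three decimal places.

+0.521 V

I₂/I⁻ is the cathode (higher E°), Sn⁴⁺/Sn²⁺ the anode: E°cell = +0.56 − (+0.15) = +0.41 V, n = 2.
Overall: I₂(s) + Sn²⁺(aq) → 2 I⁻(aq) + Sn⁴⁺(aq)
Q = [I⁻]^2·[Sn⁴⁺] / ([Sn²⁺]); log Q = -3.744.
E = E° − (0.0592/n) log Q = +0.41 − (0.0592/2)(-3.744) = +0.521 V.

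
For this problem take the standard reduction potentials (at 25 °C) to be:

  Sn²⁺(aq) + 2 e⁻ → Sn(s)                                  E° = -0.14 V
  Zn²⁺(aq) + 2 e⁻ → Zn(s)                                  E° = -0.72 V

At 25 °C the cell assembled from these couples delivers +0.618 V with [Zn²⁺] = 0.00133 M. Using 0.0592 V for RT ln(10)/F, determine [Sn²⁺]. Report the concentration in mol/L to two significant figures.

0.026 M

Sn²⁺/Sn is the cathode, Zn²⁺/Zn the anode: E°cell = +0.58 V, n = 2.
Overall reaction: Sn²⁺(aq) + Zn(s) → Sn(s) + Zn²⁺(aq); Q = [Zn²⁺]^1/[Sn²⁺]^1.
From E = E° − (0.0592/n) log Q: log Q = (E° − E)·n/0.0592 = (+0.58 − (+0.618))·2/0.0592 = -1.2838.
So 1·log[Sn²⁺] = 1·log(0.00133) − log Q = -2.8761 − (-1.2838) = -1.5923; [Sn²⁺] = 10^(-1.5923) ≈ 0.026 M.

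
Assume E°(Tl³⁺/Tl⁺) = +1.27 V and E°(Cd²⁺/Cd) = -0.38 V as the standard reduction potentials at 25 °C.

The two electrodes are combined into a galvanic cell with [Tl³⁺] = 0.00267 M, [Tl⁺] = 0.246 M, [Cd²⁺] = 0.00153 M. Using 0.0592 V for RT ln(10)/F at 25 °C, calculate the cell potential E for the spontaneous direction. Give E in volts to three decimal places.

+1.675 V

Tl³⁺/Tl⁺ is the cathode (higher E°), Cd²⁺/Cd the anode: E°cell = +1.27 − (-0.38) = +1.65 V, n = 2.
Overall: Tl³⁺(aq) + Cd(s) → Tl⁺(aq) + Cd²⁺(aq)
Q = [Tl⁺]·[Cd²⁺] / ([Tl³⁺]); log Q = -0.851.
E = E° − (0.0592/n) log Q = +1.65 − (0.0592/2)(-0.851) = +1.675 V.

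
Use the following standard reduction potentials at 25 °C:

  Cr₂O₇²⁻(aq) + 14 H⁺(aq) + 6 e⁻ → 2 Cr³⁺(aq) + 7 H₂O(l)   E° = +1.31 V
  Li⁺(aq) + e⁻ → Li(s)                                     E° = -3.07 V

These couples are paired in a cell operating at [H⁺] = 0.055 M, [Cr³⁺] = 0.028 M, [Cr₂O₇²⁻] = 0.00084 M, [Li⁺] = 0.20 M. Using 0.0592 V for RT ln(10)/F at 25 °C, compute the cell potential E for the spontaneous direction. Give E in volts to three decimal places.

Cr₂O₇²⁻/Cr³⁺ is the cathode (higher E°), Li⁺/Li the anode: E°cell = +1.31 − (-3.07) = +4.38 V, n = 6.
Overall: Cr₂O₇²⁻(aq) + 14 H⁺(aq) + 6 Li(s) → 2 Cr³⁺(aq) + 7 H₂O(l) + 6 Li⁺(aq)
Q = [Cr³⁺]^2·[Li⁺]^6 / ([Cr₂O₇²⁻]·[H⁺]^14); log Q = 13.411.
E = E° − (0.0592/n) log Q = +4.38 − (0.0592/6)(13.411) = +4.248 V.

+4.248 V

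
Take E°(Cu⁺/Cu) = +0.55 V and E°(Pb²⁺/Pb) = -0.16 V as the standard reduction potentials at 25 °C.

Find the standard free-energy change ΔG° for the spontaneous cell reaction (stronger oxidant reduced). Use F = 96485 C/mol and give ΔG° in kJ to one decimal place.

-137.0 kJ

Cu⁺/Cu (E° = +0.55 V) is the cathode; Pb²⁺/Pb (E° = -0.16 V) is the anode, so E°cell = +0.71 V.
Balancing electrons gives n = 2 (lcm of 1 and 2).
ΔG° = −nFE° = −(2)(96485)(+0.71) = -137,009 J = -137.0 kJ.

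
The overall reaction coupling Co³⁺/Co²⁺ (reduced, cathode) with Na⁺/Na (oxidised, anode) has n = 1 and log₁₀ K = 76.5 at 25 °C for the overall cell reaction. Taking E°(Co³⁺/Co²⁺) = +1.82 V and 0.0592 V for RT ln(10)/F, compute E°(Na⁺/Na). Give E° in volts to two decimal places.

E°cell = (0.0592/n)·log K = (0.0592/1)(76.5) = +4.529 V.
Since Co³⁺/Co²⁺ is the cathode and Na⁺/Na the anode, E°cell = E°(Co³⁺/Co²⁺) − E°(Na⁺/Na).
So E°(Na⁺/Na) = E°(Co³⁺/Co²⁺) − E°cell = (+1.82) − (+4.529) = -2.71 V.

-2.71 V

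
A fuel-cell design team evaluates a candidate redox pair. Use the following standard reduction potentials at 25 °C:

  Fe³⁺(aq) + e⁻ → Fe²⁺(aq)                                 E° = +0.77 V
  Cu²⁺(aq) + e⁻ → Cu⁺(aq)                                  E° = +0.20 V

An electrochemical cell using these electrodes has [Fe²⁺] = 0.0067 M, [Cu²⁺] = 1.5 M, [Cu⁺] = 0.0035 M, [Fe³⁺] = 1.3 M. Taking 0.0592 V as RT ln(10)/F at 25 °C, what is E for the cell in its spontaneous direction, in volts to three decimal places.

Fe³⁺/Fe²⁺ is the cathode (higher E°), Cu²⁺/Cu⁺ the anode: E°cell = +0.77 − (+0.20) = +0.57 V, n = 1.
Overall: Fe³⁺(aq) + Cu⁺(aq) → Fe²⁺(aq) + Cu²⁺(aq)
Q = [Fe²⁺]·[Cu²⁺] / ([Fe³⁺]·[Cu⁺]); log Q = 0.344.
E = E° − (0.0592/n) log Q = +0.57 − (0.0592/1)(0.344) = +0.550 V.

+0.550 V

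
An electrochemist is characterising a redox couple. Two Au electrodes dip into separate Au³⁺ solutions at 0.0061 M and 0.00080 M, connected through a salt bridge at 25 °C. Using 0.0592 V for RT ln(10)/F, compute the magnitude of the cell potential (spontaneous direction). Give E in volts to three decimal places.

For a concentration cell E°cell = 0. The 0.0061 M side is the cathode (reduction is favoured where [Au³⁺] is higher).
With n = 3, E = −(0.0592/3) log([Au³⁺]ₐₙ/[Au³⁺]꜀ₐₜ) = −(0.0592/3) log(0.0008/0.0061) = −(0.0592/3)(-0.882) = +0.017 V.

+0.017 V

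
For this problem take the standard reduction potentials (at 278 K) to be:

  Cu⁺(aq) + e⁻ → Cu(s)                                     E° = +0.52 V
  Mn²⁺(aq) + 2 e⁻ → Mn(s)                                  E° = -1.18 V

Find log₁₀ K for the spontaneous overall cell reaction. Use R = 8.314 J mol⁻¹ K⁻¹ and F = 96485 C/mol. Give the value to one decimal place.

Cathode: Cu⁺/Cu; anode: Mn²⁺/Mn. E°cell = (+0.52) − (-1.18) = +1.70 V, with n = 2.
ΔG° = −nFE° = −RT ln K, so ln K = nFE°/(RT) = (2)(96485)(+1.70) / ((8.314)(278)) = 141.933.
log₁₀ K = 141.933 / ln 10 = 61.6.

61.6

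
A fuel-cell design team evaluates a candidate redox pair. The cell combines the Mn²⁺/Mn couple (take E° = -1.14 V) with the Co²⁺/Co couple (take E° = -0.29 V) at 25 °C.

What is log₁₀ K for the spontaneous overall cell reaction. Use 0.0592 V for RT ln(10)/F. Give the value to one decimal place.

Cathode: Co²⁺/Co; anode: Mn²⁺/Mn. E°cell = +0.85 V, n = 2.
log K = nE°cell / 0.0592 = (2)(+0.85) / 0.0592 = 28.7.

28.7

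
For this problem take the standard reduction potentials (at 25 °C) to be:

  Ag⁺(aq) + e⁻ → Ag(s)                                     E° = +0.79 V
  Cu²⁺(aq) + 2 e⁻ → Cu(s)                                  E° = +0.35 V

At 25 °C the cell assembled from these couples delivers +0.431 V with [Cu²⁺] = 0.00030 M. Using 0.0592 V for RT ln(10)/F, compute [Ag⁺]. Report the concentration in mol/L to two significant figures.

0.012 M

Ag⁺/Ag is the cathode, Cu²⁺/Cu the anode: E°cell = +0.44 V, n = 2.
Overall reaction: 2 Ag⁺(aq) + Cu(s) → 2 Ag(s) + Cu²⁺(aq); Q = [Cu²⁺]^1/[Ag⁺]^2.
From E = E° − (0.0592/n) log Q: log Q = (E° − E)·n/0.0592 = (+0.44 − (+0.431))·2/0.0592 = 0.3041.
So 2·log[Ag⁺] = 1·log(0.0003) − log Q = -3.5229 − (0.3041) = -3.8270; log[Ag⁺] = -3.8270 / 2 = -1.9135; [Ag⁺] = 10^(-1.9135) ≈ 0.012 M.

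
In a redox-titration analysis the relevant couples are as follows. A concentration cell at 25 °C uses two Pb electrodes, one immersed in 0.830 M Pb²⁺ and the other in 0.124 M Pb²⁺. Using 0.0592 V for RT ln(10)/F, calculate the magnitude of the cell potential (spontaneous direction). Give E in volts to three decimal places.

For a concentration cell E°cell = 0. The 0.830 M side is the cathode (reduction is favoured where [Pb²⁺] is higher).
With n = 2, E = −(0.0592/2) log([Pb²⁺]ₐₙ/[Pb²⁺]꜀ₐₜ) = −(0.0592/2) log(0.124/0.83) = −(0.0592/2)(-0.826) = +0.024 V.

+0.024 V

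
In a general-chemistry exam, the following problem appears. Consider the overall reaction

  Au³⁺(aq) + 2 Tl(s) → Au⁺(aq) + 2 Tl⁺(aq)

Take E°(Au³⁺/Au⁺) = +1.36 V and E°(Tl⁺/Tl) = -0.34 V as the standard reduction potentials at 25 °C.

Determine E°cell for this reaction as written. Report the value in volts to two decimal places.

The Au³⁺/Au⁺ couple has the higher reduction potential, so it is the cathode; Tl⁺/Tl is oxidised at the anode.
E°cell = E°(cathode) − E°(anode) = (+1.36) − (-0.34) = +1.70 V.
Since E°cell > 0, the reaction is spontaneous under standard conditions.

+1.70 V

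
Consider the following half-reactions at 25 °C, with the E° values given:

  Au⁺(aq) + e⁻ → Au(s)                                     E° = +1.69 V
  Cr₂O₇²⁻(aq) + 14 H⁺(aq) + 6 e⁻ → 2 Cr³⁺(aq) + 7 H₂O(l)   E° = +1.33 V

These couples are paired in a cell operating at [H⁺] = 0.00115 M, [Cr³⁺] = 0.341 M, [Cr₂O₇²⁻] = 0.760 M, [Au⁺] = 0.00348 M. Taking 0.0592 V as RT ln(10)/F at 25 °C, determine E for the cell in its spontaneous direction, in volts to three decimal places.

Au⁺/Au is the cathode (higher E°), Cr₂O₇²⁻/Cr³⁺ the anode: E°cell = +1.69 − (+1.33) = +0.36 V, n = 6.
Overall: 6 Au⁺(aq) + 2 Cr³⁺(aq) + 7 H₂O(l) → 6 Au(s) + Cr₂O₇²⁻(aq) + 14 H⁺(aq)
Q = [Cr₂O₇²⁻]·[H⁺]^14 / ([Au⁺]^6·[Cr³⁺]^2); log Q = -25.584.
E = E° − (0.0592/n) log Q = +0.36 − (0.0592/6)(-25.584) = +0.612 V.

+0.612 V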